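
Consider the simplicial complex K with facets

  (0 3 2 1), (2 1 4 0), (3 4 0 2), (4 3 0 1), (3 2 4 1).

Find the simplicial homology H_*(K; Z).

Fix the vertex order 0 < 1 < 2 < 3 < 4 and write every simplex with vertices in increasing order. Then dim K = 3 and the simplices of K are:

  0-simplices (5): [0], [1], [2], [3], [4]
  1-simplices (10): [0,1], [0,2], [0,3], [0,4], [1,2], [1,3], [1,4], [2,3], [2,4], [3,4]
  2-simplices (10): [0,1,2], [0,1,3], [0,1,4], [0,2,3], [0,2,4], [0,3,4], [1,2,3], [1,2,4], [1,3,4], [2,3,4]
  3-simplices (5): [0,1,2,3], [0,1,2,4], [0,1,3,4], [0,2,3,4], [1,2,3,4]

giving chain groups C_0 ≅ Z^5, C_1 ≅ Z^10, C_2 ≅ Z^10, C_3 ≅ Z^5.

Boundary ∂_1: C_1 → C_0 is given by ∂[p,q] = [q] − [p]. For instance
  ∂[2,4] = [4] − [2].
As a 5×10 matrix over Z this has rank 4, with invariant factors (1,1,1,1).

Boundary ∂_2: C_2 → C_1 maps a triangle to the signed sum of its edges. For instance
  ∂[0,3,4] = [3,4] − [0,4] + [0,3],
  ∂[2,3,4] = [3,4] − [2,4] + [2,3].
The resulting 10×10 matrix has rank 6, and its Smith normal form has invariant factors (1,1,1,1,1,1).

The boundary map ∂_3: C_3 → C_2 sends each 3-simplex σ to the alternating sum Σ_i (−1)^i (σ with its i-th vertex removed). For instance
  ∂[0,1,2,3] = [1,2,3] − [0,2,3] + [0,1,3] − [0,1,2],
  ∂[0,2,3,4] = [2,3,4] − [0,3,4] + [0,2,4] − [0,2,3].
As a 10×5 matrix over Z this has rank 4, with invariant factors (1,1,1,1).

Now H_k = ker ∂_k / im ∂_{k+1}, so:

  H_0: rank C_0 − rank ∂_1 = 5 − 4 = 1, and the invariant factors of ∂_1 are all 1, so H_0 = Z.
  H_1: rank ker ∂_1 − rank ∂_2 = (10 − 4) − 6 = 0, and the invariant factors of ∂_2 are all 1, so H_1 = 0.
  H_2: rank ker ∂_2 − rank ∂_3 = (10 − 6) − 4 = 0, and the invariant factors of ∂_3 are all 1, so H_2 = 0.
  H_3: rank ker ∂_3 − rank ∂_4 = (5 − 4) − 0 = 1, and there is no ∂_4, so H_3 = Z.

As a check, the Euler characteristic is 5 − 10 + 10 − 5 = 0, which agrees with 1 − 0 + 0 − 1 = 0.

H_0 ≅ Z,  H_1 = 0,  H_2 = 0,  H_3 ≅ Z.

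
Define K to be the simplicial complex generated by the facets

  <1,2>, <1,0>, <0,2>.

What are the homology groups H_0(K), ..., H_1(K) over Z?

H_0 ≅ Z,  H_1 ≅ Z.

Order the vertices as 0 < 1 < 2. Listing each simplex with vertices in this order, K has dimension 1 with simplices:

  0-simplices (3): [0], [1], [2]
  1-simplices (3): [0,1], [0,2], [1,2]

Hence C_0 ≅ Z^3, C_1 ≅ Z^3.

∂_1: C_1 → C_0 maps an edge to its endpoints' difference, ∂[p,q] = q − p. For instance
  ∂[0,2] = [2] − [0].
As a 3×3 matrix over Z this has rank 2, with invariant factors (1,1).

From H_k ≅ ker(∂_k) / im(∂_{k+1}) we obtain:

  H_0: rank C_0 − rank ∂_1 = 3 − 2 = 1, and the invariant factors of ∂_1 are all 1, so H_0 ≅ Z.
  H_1: rank ker ∂_1 − rank ∂_2 = (3 − 2) − 0 = 1, and there is no ∂_2, so H_1 ≅ Z.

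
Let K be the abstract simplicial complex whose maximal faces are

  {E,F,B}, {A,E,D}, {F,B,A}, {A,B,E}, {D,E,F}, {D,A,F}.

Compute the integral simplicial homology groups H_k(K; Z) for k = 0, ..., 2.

H_0 = Z,  H_1 = 0,  H_2 = Z.

We work with the vertex ordering A < B < D < E < F. The simplices of K, each written with vertices in increasing order, are:

  0-simplices (5): A, B, D, E, F
  1-simplices (9): AB, AD, AE, AF, BE, BF, DE, DF, EF
  2-simplices (6): ABE, ABF, ADE, ADF, BEF, DEF

Hence C_0 ≅ Z^5, C_1 ≅ Z^9, C_2 ≅ Z^6.

∂_1: C_1 → C_0 is given by ∂[p,q] = [q] − [p].
As a 5×9 matrix over Z this has rank 4, with invariant factors (1,1,1,1).

The boundary map ∂_2: C_2 → C_1 maps a triangle to the signed sum of its edges. For instance
  ∂ADF = DF − AF + AD,
  ∂ABE = BE − AE + AB.
The 9×6 boundary matrix has rank 5 and Smith normal form diag(1,1,1,1,1).

Computing H_k = (kernel of ∂_k) / (image of ∂_{k+1}):

  H_0: rank C_0 − rank ∂_1 = 5 − 4 = 1, and the invariant factors of ∂_1 are all 1, so H_0 = Z.
  H_1: rank ker ∂_1 − rank ∂_2 = (9 − 4) − 5 = 0, and the invariant factors of ∂_2 are all 1, so H_1 = 0.
  H_2: rank ker ∂_2 − rank ∂_3 = (6 − 5) − 0 = 1, and there is no ∂_3, so H_2 = Z.

(K is a triangulation of the 2-sphere S^2.)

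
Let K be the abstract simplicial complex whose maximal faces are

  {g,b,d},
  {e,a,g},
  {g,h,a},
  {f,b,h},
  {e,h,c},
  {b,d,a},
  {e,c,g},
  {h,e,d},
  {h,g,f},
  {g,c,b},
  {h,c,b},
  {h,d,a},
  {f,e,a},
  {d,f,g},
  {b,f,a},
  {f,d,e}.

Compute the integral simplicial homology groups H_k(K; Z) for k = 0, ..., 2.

H_0 = Z,  H_1 = Z^2,  H_2 = Z.

We work with the vertex ordering a < b < c < d < e < f < g < h. The simplices of K, each written with vertices in increasing order, are:

  0-simplices (8): a, b, c, d, e, f, g, h
  1-simplices (24): ab, ad, ae, af, ag, ah, bc, bd, bf, bg, bh, ce, cg, ch, de, df, dg, dh, ef, eg, eh, fg, fh, gh
  2-simplices (16): abd, abf, adh, aef, aeg, agh, bcg, bch, bdg, bfh, ceg, ceh, def, deh, dfg, fgh

so the chain groups are C_0 ≅ Z^8, C_1 ≅ Z^24, C_2 ≅ Z^16.

Boundary ∂_1: C_1 → C_0 maps an edge to its endpoints' difference, ∂[p,q] = q − p. For instance
  ∂bg = g − b.
This gives a 8×24 integer matrix of rank 7; reducing to Smith normal form yields diagonal entries (1,1,1,1,1,1,1).

∂_2: C_2 → C_1 sends each 2-simplex [p,q,r] to [q,r] − [p,r] + [p,q]. For instance
  ∂aef = ef − af + ae,
  ∂deh = eh − dh + de.
The resulting 24×16 matrix has rank 15, and its Smith normal form has invariant factors (1,1,1,1,1,1,1,1,1,1,1,1,1,1,1).

From H_k ≅ ker(∂_k) / im(∂_{k+1}) we obtain:

  H_0: rank C_0 − rank ∂_1 = 8 − 7 = 1, and the invariant factors of ∂_1 are all 1, so H_0 ≅ Z.
  H_1: rank ker ∂_1 − rank ∂_2 = (24 − 7) − 15 = 2, and the invariant factors of ∂_2 are all 1, so H_1 ≅ Z^2.
  H_2: rank ker ∂_2 − rank ∂_3 = (16 − 15) − 0 = 1, and there is no ∂_3, so H_2 ≅ Z.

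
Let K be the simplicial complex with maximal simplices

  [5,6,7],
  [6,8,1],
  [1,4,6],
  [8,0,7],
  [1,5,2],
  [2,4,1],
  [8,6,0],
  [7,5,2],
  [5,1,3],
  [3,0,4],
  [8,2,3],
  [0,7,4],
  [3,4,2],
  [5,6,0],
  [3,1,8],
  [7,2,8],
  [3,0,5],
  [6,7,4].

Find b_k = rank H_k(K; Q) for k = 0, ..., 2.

We work with the vertex ordering 0 < 1 < 2 < 3 < 4 < 5 < 6 < 7 < 8. The simplices of K, each written with vertices in increasing order, are:

  0-simplices (9): [0], [1], [2], [3], [4], [5], [6], [7], [8]
  1-simplices (27): (27 of them)
  2-simplices (18): [0,3,4], [0,3,5], [0,4,7], [0,5,6], [0,6,8], [0,7,8], [1,2,4], [1,2,5], [1,3,5], [1,3,8], [1,4,6], [1,6,8], [2,3,4], [2,3,8], [2,5,7], [2,7,8], [4,6,7], [5,6,7]

Hence C_0 ≅ Z^9, C_1 ≅ Z^27, C_2 ≅ Z^18.

Boundary ∂_1: C_1 → C_0 maps an edge to its endpoints' difference, ∂[p,q] = q − p. For instance
  ∂[0,7] = [7] − [0].
The 9×27 boundary matrix has rank 8 and Smith normal form diag(1,1,1,1,1,1,1,1).

∂_2: C_2 → C_1 acts by ∂[p,q,r] = [q,r] − [p,r] + [p,q]. For instance
  ∂[0,4,7] = [4,7] − [0,7] + [0,4],
  ∂[0,7,8] = [7,8] − [0,8] + [0,7].
The 27×18 boundary matrix has rank 18 and Smith normal form diag(1,1,1,1,1,1,1,1,1,1,1,1,1,1,1,1,1,2).

Computing H_k = (kernel of ∂_k) / (image of ∂_{k+1}):

  H_0: rank C_0 − rank ∂_1 = 9 − 8 = 1, and the invariant factors of ∂_1 are all 1, so H_0 = Z.
  H_1: rank ker ∂_1 − rank ∂_2 = (27 − 8) − 18 = 1, and ∂_2 has invariant factor 2 > 1, so H_1 = Z ⊕ Z/2.
  H_2: rank ker ∂_2 − rank ∂_3 = (18 − 18) − 0 = 0, and there is no ∂_3, so H_2 = 0.

Hence the Betti numbers are b_0 = 1, b_1 = 1, b_2 = 0.

b_0 = 1, b_1 = 1, b_2 = 0.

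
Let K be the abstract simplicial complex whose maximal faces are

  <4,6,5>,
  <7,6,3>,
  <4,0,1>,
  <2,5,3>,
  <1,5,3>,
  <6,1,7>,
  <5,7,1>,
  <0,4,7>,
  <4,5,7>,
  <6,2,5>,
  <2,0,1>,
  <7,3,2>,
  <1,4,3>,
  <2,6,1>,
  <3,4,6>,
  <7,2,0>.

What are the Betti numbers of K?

Take the total order 0 < 1 < 2 < 3 < 4 < 5 < 6 < 7 on the vertex set. Then K (dimension 2) consists of the simplices:

  0-simplices (8): [0], [1], [2], [3], [4], [5], [6], [7]
  1-simplices (24): (24 of them)
  2-simplices (16): [0,1,2], [0,1,4], [0,2,7], [0,4,7], [1,2,6], [1,3,4], [1,3,5], [1,5,7], [1,6,7], [2,3,5], [2,3,7], [2,5,6], [3,4,6], [3,6,7], [4,5,6], [4,5,7]

Hence C_0 ≅ Z^8, C_1 ≅ Z^24, C_2 ≅ Z^16.

Boundary ∂_1: C_1 → C_0 is given by ∂[p,q] = [q] − [p].
As a 8×24 matrix over Z this has rank 7, with invariant factors (1,1,1,1,1,1,1).

The boundary map ∂_2: C_2 → C_1 sends each 2-simplex [p,q,r] to [q,r] − [p,r] + [p,q]. For instance
  ∂[4,5,6] = [5,6] − [4,6] + [4,5],
  ∂[1,3,5] = [3,5] − [1,5] + [1,3].
The 24×16 boundary matrix has rank 15 and Smith normal form diag(1,1,1,1,1,1,1,1,1,1,1,1,1,1,1).

From H_k ≅ ker(∂_k) / im(∂_{k+1}) we obtain:

  H_0: rank C_0 − rank ∂_1 = 8 − 7 = 1, and the invariant factors of ∂_1 are all 1, so H_0 = Z.
  H_1: rank ker ∂_1 − rank ∂_2 = (24 − 7) − 15 = 2, and the invariant factors of ∂_2 are all 1, so H_1 = Z^2.
  H_2: rank ker ∂_2 − rank ∂_3 = (16 − 15) − 0 = 1, and there is no ∂_3, so H_2 = Z.

Hence the Betti numbers are b_0 = 1, b_1 = 2, b_2 = 1.

b_0 = 1, b_1 = 2, b_2 = 1.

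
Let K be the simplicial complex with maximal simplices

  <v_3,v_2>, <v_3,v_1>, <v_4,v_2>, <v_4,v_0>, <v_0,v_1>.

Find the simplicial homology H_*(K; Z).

H_0 ≅ Z,  H_1 ≅ Z.

Order the vertices as v_0 < v_1 < v_2 < v_3 < v_4. Listing each simplex with vertices in this order, K has dimension 1 with simplices:

  0-simplices (5): [v_0], [v_1], [v_2], [v_3], [v_4]
  1-simplices (5): [v_0,v_1], [v_0,v_4], [v_1,v_3], [v_2,v_3], [v_2,v_4]

so the chain groups are C_0 ≅ Z^5, C_1 ≅ Z^5.

The boundary map ∂_1: C_1 → C_0 maps an edge to its endpoints' difference, ∂[p,q] = q − p.
This gives a 5×5 integer matrix of rank 4; reducing to Smith normal form yields diagonal entries (1,1,1,1).

Now H_k = ker ∂_k / im ∂_{k+1}, so:

  H_0: rank C_0 − rank ∂_1 = 5 − 4 = 1, and the invariant factors of ∂_1 are all 1, so H_0 ≅ Z.
  H_1: rank ker ∂_1 − rank ∂_2 = (5 − 4) − 0 = 1, and there is no ∂_2, so H_1 ≅ Z.

As a check, the Euler characteristic is 5 − 5 = 0, which agrees with 1 − 1 = 0.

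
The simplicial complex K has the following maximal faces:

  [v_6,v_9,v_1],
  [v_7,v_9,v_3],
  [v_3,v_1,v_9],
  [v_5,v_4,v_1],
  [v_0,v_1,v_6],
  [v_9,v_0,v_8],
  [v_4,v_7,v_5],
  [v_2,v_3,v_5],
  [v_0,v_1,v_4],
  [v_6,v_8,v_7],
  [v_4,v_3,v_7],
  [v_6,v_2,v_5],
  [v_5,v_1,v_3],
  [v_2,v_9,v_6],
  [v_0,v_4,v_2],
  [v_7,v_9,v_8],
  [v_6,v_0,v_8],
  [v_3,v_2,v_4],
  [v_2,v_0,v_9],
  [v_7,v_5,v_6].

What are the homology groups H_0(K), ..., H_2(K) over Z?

We work with the vertex ordering v_0 < v_1 < v_2 < v_3 < v_4 < v_5 < v_6 < v_7 < v_8 < v_9. The simplices of K, each written with vertices in increasing order, are:

  0-simplices (10): [v_0], [v_1], [v_2], [v_3], [v_4], [v_5], [v_6], [v_7], [v_8], [v_9]
  1-simplices (30): (30 of them)
  2-simplices (20): (20 of them)

Hence C_0 ≅ Z^10, C_1 ≅ Z^30, C_2 ≅ Z^20.

The boundary map ∂_1: C_1 → C_0 maps an edge to its endpoints' difference, ∂[p,q] = q − p. For instance
  ∂[v_1,v_6] = [v_6] − [v_1].
The 10×30 boundary matrix has rank 9 and Smith normal form diag(1,1,1,1,1,1,1,1,1).

∂_2: C_2 → C_1 sends each 2-simplex [p,q,r] to [q,r] − [p,r] + [p,q]. For instance
  ∂[v_1,v_3,v_5] = [v_3,v_5] − [v_1,v_5] + [v_1,v_3],
  ∂[v_5,v_6,v_7] = [v_6,v_7] − [v_5,v_7] + [v_5,v_6].
As a 30×20 matrix over Z this has rank 20, with invariant factors (1,1,1,1,1,1,1,1,1,1,1,1,1,1,1,1,1,1,1,2).

Reading off H_k = ker ∂_k / im ∂_{k+1}:

  H_0: rank C_0 − rank ∂_1 = 10 − 9 = 1, and the invariant factors of ∂_1 are all 1, so H_0 ≅ Z.
  H_1: rank ker ∂_1 − rank ∂_2 = (30 − 9) − 20 = 1, and ∂_2 has invariant factor 2 > 1, so H_1 ≅ Z × Z/2.
  H_2: rank ker ∂_2 − rank ∂_3 = (20 − 20) − 0 = 0, and there is no ∂_3, so H_2 ≅ 0.

As a check, the Euler characteristic is 10 − 30 + 20 = 0, which agrees with 1 − 1 + 0 = 0.
(K is a triangulation of the Klein bottle.)

H_0 = Z,  H_1 = Z × Z/2,  H_2 = 0.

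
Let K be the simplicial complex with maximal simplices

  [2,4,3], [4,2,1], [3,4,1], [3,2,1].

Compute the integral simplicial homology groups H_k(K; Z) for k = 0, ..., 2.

We work with the vertex ordering 1 < 2 < 3 < 4. The simplices of K, each written with vertices in increasing order, are:

  0-simplices (4): [1], [2], [3], [4]
  1-simplices (6): [1,2], [1,3], [1,4], [2,3], [2,4], [3,4]
  2-simplices (4): [1,2,3], [1,2,4], [1,3,4], [2,3,4]

giving chain groups C_0 ≅ Z^4, C_1 ≅ Z^6, C_2 ≅ Z^4.

The boundary map ∂_1: C_1 → C_0 is given by ∂[p,q] = [q] − [p].
As a 4×6 matrix over Z this has rank 3, with invariant factors (1,1,1).

Boundary ∂_2: C_2 → C_1 sends each 2-simplex [p,q,r] to [q,r] − [p,r] + [p,q]. For instance
  ∂[1,3,4] = [3,4] − [1,4] + [1,3],
  ∂[1,2,4] = [2,4] − [1,4] + [1,2].
As a 6×4 matrix over Z this has rank 3, with invariant factors (1,1,1).

From H_k ≅ ker(∂_k) / im(∂_{k+1}) we obtain:

  H_0: rank C_0 − rank ∂_1 = 4 − 3 = 1, and the invariant factors of ∂_1 are all 1, so H_0 ≅ Z.
  H_1: rank ker ∂_1 − rank ∂_2 = (6 − 3) − 3 = 0, and the invariant factors of ∂_2 are all 1, so H_1 ≅ 0.
  H_2: rank ker ∂_2 − rank ∂_3 = (4 − 3) − 0 = 1, and there is no ∂_3, so H_2 ≅ Z.

(K is a triangulation of the 2-sphere S^2.)

H_0 = Z,  H_1 = 0,  H_2 = Z.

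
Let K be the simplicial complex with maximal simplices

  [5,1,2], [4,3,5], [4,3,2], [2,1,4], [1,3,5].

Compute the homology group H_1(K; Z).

H_1 ≅ Z.

Take the total order 1 < 2 < 3 < 4 < 5 on the vertex set. Then K (dimension 2) consists of the simplices:

  0-simplices (5): [1], [2], [3], [4], [5]
  1-simplices (10): [1,2], [1,3], [1,4], [1,5], [2,3], [2,4], [2,5], [3,4], [3,5], [4,5]
  2-simplices (5): [1,2,4], [1,2,5], [1,3,5], [2,3,4], [3,4,5]

giving chain groups C_0 ≅ Z^5, C_1 ≅ Z^10, C_2 ≅ Z^5.

Boundary ∂_1: C_1 → C_0 is given by ∂[p,q] = [q] − [p].
The resulting 5×10 matrix has rank 4, and its Smith normal form has invariant factors (1,1,1,1).

The boundary map ∂_2: C_2 → C_1 acts by ∂[p,q,r] = [q,r] − [p,r] + [p,q]. For instance
  ∂[1,3,5] = [3,5] − [1,5] + [1,3],
  ∂[2,3,4] = [3,4] − [2,4] + [2,3].
The 10×5 boundary matrix has rank 5 and Smith normal form diag(1,1,1,1,1).

Reading off H_k = ker ∂_k / im ∂_{k+1}:

  H_1: rank ker ∂_1 − rank ∂_2 = (10 − 4) − 5 = 1, and the invariant factors of ∂_2 are all 1, so H_1 = Z.

(K is a triangulation of the Möbius band.)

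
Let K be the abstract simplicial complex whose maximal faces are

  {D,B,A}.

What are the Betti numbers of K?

K has 3 vertices, 3 edges, 1 triangle.
rank ∂_0 = 0, rank ∂_1 = 2 ⇒ b_0 = 3 − 0 − 2 = 1; all invariant factors of ∂_1 are 1 so no torsion. So H_0 ≅ Z.
rank ∂_1 = 2, rank ∂_2 = 1 ⇒ b_1 = 3 − 2 − 1 = 0; all invariant factors of ∂_2 are 1 so no torsion. So H_1 ≅ 0.
rank ∂_2 = 1, rank ∂_3 = 0 ⇒ b_2 = 1 − 1 − 0 = 0. So H_2 ≅ 0.

b_0 = 1, b_1 = 0, b_2 = 0.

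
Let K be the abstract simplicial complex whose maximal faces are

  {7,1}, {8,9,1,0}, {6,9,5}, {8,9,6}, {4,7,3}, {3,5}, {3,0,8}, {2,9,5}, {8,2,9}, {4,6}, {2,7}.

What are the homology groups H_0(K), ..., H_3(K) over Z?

We work with the vertex ordering 0 < 1 < 2 < 3 < 4 < 5 < 6 < 7 < 8 < 9. The simplices of K, each written with vertices in increasing order, are:

  0-simplices (10): [0], [1], [2], [3], [4], [5], [6], [7], [8], [9]
  1-simplices (22): [0,1], [0,3], [0,8], [0,9], [1,7], [1,8], [1,9], [2,5], [2,7], [2,8], [2,9], [3,4], [3,5], [3,7], [3,8], [4,6], [4,7], [5,6], [5,9], [6,8], [6,9], [8,9]
  2-simplices (10): [0,1,8], [0,1,9], [0,3,8], [0,8,9], [1,8,9], [2,5,9], [2,8,9], [3,4,7], [5,6,9], [6,8,9]
  3-simplices (1): [0,1,8,9]

Hence C_0 ≅ Z^10, C_1 ≅ Z^22, C_2 ≅ Z^10, C_3 ≅ Z^1.

Boundary ∂_1: C_1 → C_0 is given by ∂[p,q] = [q] − [p]. For instance
  ∂[0,9] = [9] − [0].
The resulting 10×22 matrix has rank 9, and its Smith normal form has invariant factors (1,1,1,1,1,1,1,1,1).

∂_2: C_2 → C_1 acts by ∂[p,q,r] = [q,r] − [p,r] + [p,q]. For instance
  ∂[3,4,7] = [4,7] − [3,7] + [3,4],
  ∂[0,1,8] = [1,8] − [0,8] + [0,1].
The 22×10 boundary matrix has rank 9 and Smith normal form diag(1,1,1,1,1,1,1,1,1).

The boundary map ∂_3: C_3 → C_2 sends each 3-simplex σ to the alternating sum Σ_i (−1)^i (σ with its i-th vertex removed). For instance
  ∂[0,1,8,9] = [1,8,9] − [0,8,9] + [0,1,9] − [0,1,8].
The 10×1 boundary matrix has rank 1 and Smith normal form diag(1).

From H_k ≅ ker(∂_k) / im(∂_{k+1}) we obtain:

  H_0: rank C_0 − rank ∂_1 = 10 − 9 = 1, and the invariant factors of ∂_1 are all 1, so H_0 ≅ Z.
  H_1: rank ker ∂_1 − rank ∂_2 = (22 − 9) − 9 = 4, and the invariant factors of ∂_2 are all 1, so H_1 ≅ Z^4.
  H_2: rank ker ∂_2 − rank ∂_3 = (10 − 9) − 1 = 0, and the invariant factors of ∂_3 are all 1, so H_2 ≅ 0.
  H_3: rank ker ∂_3 − rank ∂_4 = (1 − 1) − 0 = 0, and there is no ∂_4, so H_3 ≅ 0.

As a check, the Euler characteristic is 10 − 22 + 10 − 1 = -3, which agrees with 1 − 4 + 0 − 0 = -3.

H_0 = Z,  H_1 = Z^4,  H_2 = 0,  H_3 = 0.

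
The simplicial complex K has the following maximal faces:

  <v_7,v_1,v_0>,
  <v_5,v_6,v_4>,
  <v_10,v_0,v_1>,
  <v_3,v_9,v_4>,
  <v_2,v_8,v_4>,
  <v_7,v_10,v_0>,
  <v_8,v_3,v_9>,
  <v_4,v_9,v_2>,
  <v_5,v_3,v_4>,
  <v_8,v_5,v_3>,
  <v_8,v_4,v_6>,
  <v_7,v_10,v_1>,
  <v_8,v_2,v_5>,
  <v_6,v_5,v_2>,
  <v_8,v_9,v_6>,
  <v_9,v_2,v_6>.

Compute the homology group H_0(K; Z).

K has 11 vertices, 24 edges, 16 triangles.
rank ∂_0 = 0, rank ∂_1 = 9 ⇒ b_0 = 11 − 0 − 9 = 2; all invariant factors of ∂_1 are 1 so no torsion. So H_0 ≅ Z^2.

H_0 ≅ Z^2.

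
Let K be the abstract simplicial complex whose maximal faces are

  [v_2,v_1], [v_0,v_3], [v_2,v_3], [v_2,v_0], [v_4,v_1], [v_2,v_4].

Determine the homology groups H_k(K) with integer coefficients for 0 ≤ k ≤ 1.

H_0 ≅ Z,  H_1 ≅ Z^2.

Take the total order v_0 < v_1 < v_2 < v_3 < v_4 on the vertex set. Then K (dimension 1) consists of the simplices:

  0-simplices (5): [v_0], [v_1], [v_2], [v_3], [v_4]
  1-simplices (6): [v_0,v_2], [v_0,v_3], [v_1,v_2], [v_1,v_4], [v_2,v_3], [v_2,v_4]

giving chain groups C_0 ≅ Z^5, C_1 ≅ Z^6.

Boundary ∂_1: C_1 → C_0 is given by ∂[p,q] = [q] − [p]. For instance
  ∂[v_0,v_3] = [v_3] − [v_0].
This gives a 5×6 integer matrix of rank 4; reducing to Smith normal form yields diagonal entries (1,1,1,1).

From H_k ≅ ker(∂_k) / im(∂_{k+1}) we obtain:

  H_0: rank C_0 − rank ∂_1 = 5 − 4 = 1, and the invariant factors of ∂_1 are all 1, so H_0 ≅ Z.
  H_1: rank ker ∂_1 − rank ∂_2 = (6 − 4) − 0 = 2, and there is no ∂_2, so H_1 ≅ Z^2.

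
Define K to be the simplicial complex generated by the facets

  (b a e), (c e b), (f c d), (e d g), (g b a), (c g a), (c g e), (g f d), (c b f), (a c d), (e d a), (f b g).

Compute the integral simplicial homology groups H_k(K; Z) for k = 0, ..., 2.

H_0 ≅ Z,  H_1 ≅ Z/2,  H_2 = 0.

Order the vertices as a < b < c < d < e < f < g. Listing each simplex with vertices in this order, K has dimension 2 with simplices:

  0-simplices (7): a, b, c, d, e, f, g
  1-simplices (18): ab, ac, ad, ae, ag, bc, be, bf, bg, cd, ce, cf, cg, de, df, dg, eg, fg
  2-simplices (12): abe, abg, acd, acg, ade, bce, bcf, bfg, cdf, ceg, deg, dfg

Hence C_0 ≅ Z^7, C_1 ≅ Z^18, C_2 ≅ Z^12.

The boundary map ∂_1: C_1 → C_0 maps an edge to its endpoints' difference, ∂[p,q] = q − p. For instance
  ∂ad = d − a.
The 7×18 boundary matrix has rank 6 and Smith normal form diag(1,1,1,1,1,1).

The boundary map ∂_2: C_2 → C_1 acts by ∂[p,q,r] = [q,r] − [p,r] + [p,q]. For instance
  ∂ceg = eg − cg + ce,
  ∂cdf = df − cf + cd.
The resulting 18×12 matrix has rank 12, and its Smith normal form has invariant factors (1,1,1,1,1,1,1,1,1,1,1,2).

Computing H_k = (kernel of ∂_k) / (image of ∂_{k+1}):

  H_0: rank C_0 − rank ∂_1 = 7 − 6 = 1, and the invariant factors of ∂_1 are all 1, so H_0 ≅ Z.
  H_1: rank ker ∂_1 − rank ∂_2 = (18 − 6) − 12 = 0, and ∂_2 has invariant factor 2 > 1, so H_1 ≅ Z/2.
  H_2: rank ker ∂_2 − rank ∂_3 = (12 − 12) − 0 = 0, and there is no ∂_3, so H_2 ≅ 0.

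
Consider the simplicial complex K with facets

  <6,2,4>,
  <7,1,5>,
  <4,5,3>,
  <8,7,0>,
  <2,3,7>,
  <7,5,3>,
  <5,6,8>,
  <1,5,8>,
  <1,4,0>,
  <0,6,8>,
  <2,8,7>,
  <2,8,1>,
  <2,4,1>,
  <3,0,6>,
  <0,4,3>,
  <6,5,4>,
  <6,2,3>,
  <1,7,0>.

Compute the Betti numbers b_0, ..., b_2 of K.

We work with the vertex ordering 0 < 1 < 2 < 3 < 4 < 5 < 6 < 7 < 8. The simplices of K, each written with vertices in increasing order, are:

  0-simplices (9): [0], [1], [2], [3], [4], [5], [6], [7], [8]
  1-simplices (27): (27 of them)
  2-simplices (18): [0,1,4], [0,1,7], [0,3,4], [0,3,6], [0,6,8], [0,7,8], [1,2,4], [1,2,8], [1,5,7], [1,5,8], [2,3,6], [2,3,7], [2,4,6], [2,7,8], [3,4,5], [3,5,7], [4,5,6], [5,6,8]

giving chain groups C_0 ≅ Z^9, C_1 ≅ Z^27, C_2 ≅ Z^18.

The boundary map ∂_1: C_1 → C_0 sends each edge [p,q] (with p < q) to q − p.
As a 9×27 matrix over Z this has rank 8, with invariant factors (1,1,1,1,1,1,1,1).

∂_2: C_2 → C_1 acts by ∂[p,q,r] = [q,r] − [p,r] + [p,q]. For instance
  ∂[1,2,8] = [2,8] − [1,8] + [1,2],
  ∂[3,4,5] = [4,5] − [3,5] + [3,4].
This gives a 27×18 integer matrix of rank 18; reducing to Smith normal form yields diagonal entries (1,1,1,1,1,1,1,1,1,1,1,1,1,1,1,1,1,2).

Reading off H_k = ker ∂_k / im ∂_{k+1}:

  H_0: rank C_0 − rank ∂_1 = 9 − 8 = 1, and the invariant factors of ∂_1 are all 1, so H_0 = Z.
  H_1: rank ker ∂_1 − rank ∂_2 = (27 − 8) − 18 = 1, and ∂_2 has invariant factor 2 > 1, so H_1 = Z ⊕ Z/2Z.
  H_2: rank ker ∂_2 − rank ∂_3 = (18 − 18) − 0 = 0, and there is no ∂_3, so H_2 = 0.

As a check, the Euler characteristic is 9 − 27 + 18 = 0, which agrees with 1 − 1 + 0 = 0.

Hence the Betti numbers are b_0 = 1, b_1 = 1, b_2 = 0.

b_0 = 1, b_1 = 1, b_2 = 0.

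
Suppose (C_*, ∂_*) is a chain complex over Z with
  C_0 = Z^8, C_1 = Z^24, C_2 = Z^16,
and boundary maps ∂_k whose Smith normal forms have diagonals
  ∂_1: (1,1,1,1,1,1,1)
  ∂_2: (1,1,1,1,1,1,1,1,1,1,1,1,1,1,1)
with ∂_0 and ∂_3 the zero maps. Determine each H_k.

H_0 ≅ Z,  H_1 ≅ Z^2,  H_2 ≅ Z.

H_0: b_0 = 8 − 0 − 7 = 1; torsion from ∂_1 factors > 1: none. So H_0 ≅ Z.
H_1: b_1 = 24 − 7 − 15 = 2; torsion from ∂_2 factors > 1: none. So H_1 ≅ Z^2.
H_2: b_2 = 16 − 15 − 0 = 1; torsion from ∂_3 factors > 1: none. So H_2 ≅ Z.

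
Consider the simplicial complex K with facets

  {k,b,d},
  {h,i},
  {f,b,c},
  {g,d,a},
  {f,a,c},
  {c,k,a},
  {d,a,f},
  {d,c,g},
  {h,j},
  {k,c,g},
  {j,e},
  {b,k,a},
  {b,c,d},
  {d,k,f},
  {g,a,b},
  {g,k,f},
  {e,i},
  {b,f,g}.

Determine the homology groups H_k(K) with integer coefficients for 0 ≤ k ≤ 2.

H_0 ≅ Z^2,  H_1 ≅ Z^3,  H_2 ≅ Z.

We work with the vertex ordering a < b < c < d < e < f < g < h < i < j < k. The simplices of K, each written with vertices in increasing order, are:

  0-simplices (11): a, b, c, d, e, f, g, h, i, j, k
  1-simplices (25): ab, ac, ad, af, ag, ak, bc, bd, bf, bg, bk, cd, cf, cg, ck, df, dg, dk, ei, ej, fg, fk, gk, hi, hj
  2-simplices (14): abg, abk, acf, ack, adf, adg, bcd, bcf, bdk, bfg, cdg, cgk, dfk, fgk

giving chain groups C_0 ≅ Z^11, C_1 ≅ Z^25, C_2 ≅ Z^14.

The boundary map ∂_1: C_1 → C_0 is given by ∂[p,q] = [q] − [p]. For instance
  ∂bg = g − b.
As a 11×25 matrix over Z this has rank 9, with invariant factors (1,1,1,1,1,1,1,1,1).

The boundary map ∂_2: C_2 → C_1 acts by ∂[p,q,r] = [q,r] − [p,r] + [p,q]. For instance
  ∂cdg = dg − cg + cd,
  ∂dfk = fk − dk + df.
The resulting 25×14 matrix has rank 13, and its Smith normal form has invariant factors (1,1,1,1,1,1,1,1,1,1,1,1,1).

Computing H_k = (kernel of ∂_k) / (image of ∂_{k+1}):

  H_0: rank C_0 − rank ∂_1 = 11 − 9 = 2, and the invariant factors of ∂_1 are all 1, so H_0 = Z^2.
  H_1: rank ker ∂_1 − rank ∂_2 = (25 − 9) − 13 = 3, and the invariant factors of ∂_2 are all 1, so H_1 = Z^3.
  H_2: rank ker ∂_2 − rank ∂_3 = (14 − 13) − 0 = 1, and there is no ∂_3, so H_2 = Z.

As a check, the Euler characteristic is 11 − 25 + 14 = 0, which agrees with 2 − 3 + 1 = 0.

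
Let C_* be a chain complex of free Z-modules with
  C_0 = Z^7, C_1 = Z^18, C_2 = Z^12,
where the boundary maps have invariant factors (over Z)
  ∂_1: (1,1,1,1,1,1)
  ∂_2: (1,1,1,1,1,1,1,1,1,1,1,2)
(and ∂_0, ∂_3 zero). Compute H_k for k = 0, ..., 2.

H_0 = Z,  H_1 = Z/2,  H_2 = 0.

H_0: b_0 = 7 − 0 − 6 = 1; torsion from ∂_1 factors > 1: none. So H_0 = Z.
H_1: b_1 = 18 − 6 − 12 = 0; torsion from ∂_2 factors > 1: [2]. So H_1 = Z/2.
H_2: b_2 = 12 − 12 − 0 = 0; torsion from ∂_3 factors > 1: none. So H_2 = 0.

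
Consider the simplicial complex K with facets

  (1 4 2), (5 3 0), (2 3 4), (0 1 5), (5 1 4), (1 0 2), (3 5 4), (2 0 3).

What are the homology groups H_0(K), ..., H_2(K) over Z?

H_0 = Z,  H_1 = 0,  H_2 = Z.

We work with the vertex ordering 0 < 1 < 2 < 3 < 4 < 5. The simplices of K, each written with vertices in increasing order, are:

  0-simplices (6): [0], [1], [2], [3], [4], [5]
  1-simplices (12): [0,1], [0,2], [0,3], [0,5], [1,2], [1,4], [1,5], [2,3], [2,4], [3,4], [3,5], [4,5]
  2-simplices (8): [0,1,2], [0,1,5], [0,2,3], [0,3,5], [1,2,4], [1,4,5], [2,3,4], [3,4,5]

giving chain groups C_0 ≅ Z^6, C_1 ≅ Z^12, C_2 ≅ Z^8.

The boundary map ∂_1: C_1 → C_0 is given by ∂[p,q] = [q] − [p].
The resulting 6×12 matrix has rank 5, and its Smith normal form has invariant factors (1,1,1,1,1).

Boundary ∂_2: C_2 → C_1 acts by ∂[p,q,r] = [q,r] − [p,r] + [p,q]. For instance
  ∂[3,4,5] = [4,5] − [3,5] + [3,4],
  ∂[0,1,2] = [1,2] − [0,2] + [0,1].
As a 12×8 matrix over Z this has rank 7, with invariant factors (1,1,1,1,1,1,1).

Reading off H_k = ker ∂_k / im ∂_{k+1}:

  H_0: rank C_0 − rank ∂_1 = 6 − 5 = 1, and the invariant factors of ∂_1 are all 1, so H_0 ≅ Z.
  H_1: rank ker ∂_1 − rank ∂_2 = (12 − 5) − 7 = 0, and the invariant factors of ∂_2 are all 1, so H_1 ≅ 0.
  H_2: rank ker ∂_2 − rank ∂_3 = (8 − 7) − 0 = 1, and there is no ∂_3, so H_2 ≅ Z.

As a check, the Euler characteristic is 6 − 12 + 8 = 2, which agrees with 1 − 0 + 1 = 2.
(K is a triangulation of the 2-sphere S^2.)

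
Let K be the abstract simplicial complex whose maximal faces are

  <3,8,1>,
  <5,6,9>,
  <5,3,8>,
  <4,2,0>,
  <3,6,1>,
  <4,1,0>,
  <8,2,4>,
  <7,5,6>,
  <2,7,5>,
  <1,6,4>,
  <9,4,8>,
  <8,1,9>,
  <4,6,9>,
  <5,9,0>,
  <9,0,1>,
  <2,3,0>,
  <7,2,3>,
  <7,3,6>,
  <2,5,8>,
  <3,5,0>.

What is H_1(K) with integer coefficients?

H_1 = Z ⊕ Z/2.

K has 10 vertices, 30 edges, 20 triangles.
rank ∂_1 = 9, rank ∂_2 = 20 ⇒ b_1 = 30 − 9 − 20 = 1; ∂_2 has invariant factor(s) [2] giving torsion. So H_1 = Z ⊕ Z/2.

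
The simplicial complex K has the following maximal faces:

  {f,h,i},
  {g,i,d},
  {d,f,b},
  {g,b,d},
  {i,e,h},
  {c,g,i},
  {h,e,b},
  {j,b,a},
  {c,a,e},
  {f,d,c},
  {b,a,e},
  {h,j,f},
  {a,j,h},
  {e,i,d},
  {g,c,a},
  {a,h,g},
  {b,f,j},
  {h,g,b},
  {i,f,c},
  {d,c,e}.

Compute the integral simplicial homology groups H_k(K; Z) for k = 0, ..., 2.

H_0 ≅ Z,  H_1 ≅ Z ⊕ Z/2Z,  H_2 = 0.

K has 10 vertices, 30 edges, 20 triangles.
rank ∂_0 = 0, rank ∂_1 = 9 ⇒ b_0 = 10 − 0 − 9 = 1; all invariant factors of ∂_1 are 1 so no torsion. So H_0 ≅ Z.
rank ∂_1 = 9, rank ∂_2 = 20 ⇒ b_1 = 30 − 9 − 20 = 1; ∂_2 has invariant factor(s) [2] giving torsion. So H_1 ≅ Z ⊕ Z/2Z.
rank ∂_2 = 20, rank ∂_3 = 0 ⇒ b_2 = 20 − 20 − 0 = 0. So H_2 ≅ 0.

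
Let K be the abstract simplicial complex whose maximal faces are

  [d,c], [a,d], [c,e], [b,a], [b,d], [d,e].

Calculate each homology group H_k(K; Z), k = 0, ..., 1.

Fix the vertex order a < b < c < d < e and write every simplex with vertices in increasing order. Then dim K = 1 and the simplices of K are:

  0-simplices (5): a, b, c, d, e
  1-simplices (6): ab, ad, bd, cd, ce, de

so the chain groups are C_0 ≅ Z^5, C_1 ≅ Z^6.

Boundary ∂_1: C_1 → C_0 sends each edge [p,q] (with p < q) to q − p. For instance
  ∂bd = d − b.
The 5×6 boundary matrix has rank 4 and Smith normal form diag(1,1,1,1).

Computing H_k = (kernel of ∂_k) / (image of ∂_{k+1}):

  H_0: rank C_0 − rank ∂_1 = 5 − 4 = 1, and the invariant factors of ∂_1 are all 1, so H_0 ≅ Z.
  H_1: rank ker ∂_1 − rank ∂_2 = (6 − 4) − 0 = 2, and there is no ∂_2, so H_1 ≅ Z^2.

As a check, the Euler characteristic is 5 − 6 = -1, which agrees with 1 − 2 = -1.
(K is a triangulation of a wedge of 2 circles.)

H_0 = Z,  H_1 = Z^2.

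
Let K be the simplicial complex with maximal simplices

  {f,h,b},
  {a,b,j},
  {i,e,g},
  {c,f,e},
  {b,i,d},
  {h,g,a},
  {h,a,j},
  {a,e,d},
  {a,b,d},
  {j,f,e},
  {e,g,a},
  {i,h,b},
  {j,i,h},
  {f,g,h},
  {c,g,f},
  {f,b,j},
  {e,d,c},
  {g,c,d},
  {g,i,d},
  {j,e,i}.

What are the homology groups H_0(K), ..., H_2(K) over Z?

H_0 ≅ Z,  H_1 ≅ Z × Z/2,  H_2 = 0.

Fix the vertex order a < b < c < d < e < f < g < h < i < j and write every simplex with vertices in increasing order. Then dim K = 2 and the simplices of K are:

  0-simplices (10): a, b, c, d, e, f, g, h, i, j
  1-simplices (30): ab, ad, ae, ag, ah, aj, bd, bf, bh, bi, bj, cd, ce, cf, cg, de, dg, di, ef, eg, ei, ej, fg, fh, fj, gh, gi, hi, hj, ij
  2-simplices (20): abd, abj, ade, aeg, agh, ahj, bdi, bfh, bfj, bhi, cde, cdg, cef, cfg, dgi, efj, egi, eij, fgh, hij

Hence C_0 ≅ Z^10, C_1 ≅ Z^30, C_2 ≅ Z^20.

∂_1: C_1 → C_0 sends each edge [p,q] (with p < q) to q − p. For instance
  ∂eg = g − e.
As a 10×30 matrix over Z this has rank 9, with invariant factors (1,1,1,1,1,1,1,1,1).

Boundary ∂_2: C_2 → C_1 acts by ∂[p,q,r] = [q,r] − [p,r] + [p,q]. For instance
  ∂cfg = fg − cg + cf,
  ∂abj = bj − aj + ab.
The resulting 30×20 matrix has rank 20, and its Smith normal form has invariant factors (1,1,1,1,1,1,1,1,1,1,1,1,1,1,1,1,1,1,1,2).

Now H_k = ker ∂_k / im ∂_{k+1}, so:

  H_0: rank C_0 − rank ∂_1 = 10 − 9 = 1, and the invariant factors of ∂_1 are all 1, so H_0 ≅ Z.
  H_1: rank ker ∂_1 − rank ∂_2 = (30 − 9) − 20 = 1, and ∂_2 has invariant factor 2 > 1, so H_1 ≅ Z × Z/2.
  H_2: rank ker ∂_2 − rank ∂_3 = (20 − 20) − 0 = 0, and there is no ∂_3, so H_2 ≅ 0.

(K is a triangulation of the Klein bottle.)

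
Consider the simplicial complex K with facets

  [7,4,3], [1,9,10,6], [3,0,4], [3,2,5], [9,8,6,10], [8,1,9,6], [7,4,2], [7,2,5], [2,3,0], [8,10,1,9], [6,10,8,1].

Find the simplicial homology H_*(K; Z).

Take the total order 0 < 1 < 2 < 3 < 4 < 5 < 6 < 7 < 8 < 9 < 10 on the vertex set. Then K (dimension 3) consists of the simplices:

  0-simplices (11): [0], [1], [2], [3], [4], [5], [6], [7], [8], [9], [10]
  1-simplices (22): [0,2], [0,3], [0,4], [1,6], [1,8], [1,9], [1,10], [2,3], [2,4], [2,5], [2,7], [3,4], [3,5], [3,7], [4,7], [5,7], [6,8], [6,9], [6,10], [8,9], [8,10], [9,10]
  2-simplices (16): [0,2,3], [0,3,4], [1,6,8], [1,6,9], [1,6,10], [1,8,9], [1,8,10], [1,9,10], [2,3,5], [2,4,7], [2,5,7], [3,4,7], [6,8,9], [6,8,10], [6,9,10], [8,9,10]
  3-simplices (5): [1,6,8,9], [1,6,8,10], [1,6,9,10], [1,8,9,10], [6,8,9,10]

so the chain groups are C_0 ≅ Z^11, C_1 ≅ Z^22, C_2 ≅ Z^16, C_3 ≅ Z^5.

∂_1: C_1 → C_0 sends each edge [p,q] (with p < q) to q − p.
As a 11×22 matrix over Z this has rank 9, with invariant factors (1,1,1,1,1,1,1,1,1).

∂_2: C_2 → C_1 maps a triangle to the signed sum of its edges. For instance
  ∂[1,6,10] = [6,10] − [1,10] + [1,6],
  ∂[1,8,9] = [8,9] − [1,9] + [1,8].
The resulting 22×16 matrix has rank 12, and its Smith normal form has invariant factors (1,1,1,1,1,1,1,1,1,1,1,1).

Boundary ∂_3: C_3 → C_2 sends each 3-simplex σ to the alternating sum Σ_i (−1)^i (σ with its i-th vertex removed). For instance
  ∂[6,8,9,10] = [8,9,10] − [6,9,10] + [6,8,10] − [6,8,9],
  ∂[1,6,8,10] = [6,8,10] − [1,8,10] + [1,6,10] − [1,6,8].
As a 16×5 matrix over Z this has rank 4, with invariant factors (1,1,1,1).

Computing H_k = (kernel of ∂_k) / (image of ∂_{k+1}):

  H_0: rank C_0 − rank ∂_1 = 11 − 9 = 2, and the invariant factors of ∂_1 are all 1, so H_0 ≅ Z^2.
  H_1: rank ker ∂_1 − rank ∂_2 = (22 − 9) − 12 = 1, and the invariant factors of ∂_2 are all 1, so H_1 ≅ Z.
  H_2: rank ker ∂_2 − rank ∂_3 = (16 − 12) − 4 = 0, and the invariant factors of ∂_3 are all 1, so H_2 ≅ 0.
  H_3: rank ker ∂_3 − rank ∂_4 = (5 − 4) − 0 = 1, and there is no ∂_4, so H_3 ≅ Z.

H_0 ≅ Z^2,  H_1 ≅ Z,  H_2 = 0,  H_3 ≅ Z.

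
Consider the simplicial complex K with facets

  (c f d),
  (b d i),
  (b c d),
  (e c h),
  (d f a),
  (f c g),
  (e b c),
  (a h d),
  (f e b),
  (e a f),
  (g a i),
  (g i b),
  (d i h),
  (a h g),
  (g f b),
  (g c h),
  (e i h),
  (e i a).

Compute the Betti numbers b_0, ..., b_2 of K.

Fix the vertex order a < b < c < d < e < f < g < h < i and write every simplex with vertices in increasing order. Then dim K = 2 and the simplices of K are:

  0-simplices (9): a, b, c, d, e, f, g, h, i
  1-simplices (27): ad, ae, af, ag, ah, ai, bc, bd, be, bf, bg, bi, cd, ce, cf, cg, ch, df, dh, di, ef, eh, ei, fg, gh, gi, hi
  2-simplices (18): adf, adh, aef, aei, agh, agi, bcd, bce, bdi, bef, bfg, bgi, cdf, ceh, cfg, cgh, dhi, ehi

Hence C_0 ≅ Z^9, C_1 ≅ Z^27, C_2 ≅ Z^18.

The boundary map ∂_1: C_1 → C_0 maps an edge to its endpoints' difference, ∂[p,q] = q − p.
This gives a 9×27 integer matrix of rank 8; reducing to Smith normal form yields diagonal entries (1,1,1,1,1,1,1,1).

∂_2: C_2 → C_1 acts by ∂[p,q,r] = [q,r] − [p,r] + [p,q]. For instance
  ∂cgh = gh − ch + cg,
  ∂adh = dh − ah + ad.
As a 27×18 matrix over Z this has rank 18, with invariant factors (1,1,1,1,1,1,1,1,1,1,1,1,1,1,1,1,1,2).

Now H_k = ker ∂_k / im ∂_{k+1}, so:

  H_0: rank C_0 − rank ∂_1 = 9 − 8 = 1, and the invariant factors of ∂_1 are all 1, so H_0 = Z.
  H_1: rank ker ∂_1 − rank ∂_2 = (27 − 8) − 18 = 1, and ∂_2 has invariant factor 2 > 1, so H_1 = Z ⊕ Z/2.
  H_2: rank ker ∂_2 − rank ∂_3 = (18 − 18) − 0 = 0, and there is no ∂_3, so H_2 = 0.

As a check, the Euler characteristic is 9 − 27 + 18 = 0, which agrees with 1 − 1 + 0 = 0.
(K is a triangulation of the Klein bottle.)

Hence the Betti numbers are b_0 = 1, b_1 = 1, b_2 = 0.

b_0 = 1, b_1 = 1, b_2 = 0.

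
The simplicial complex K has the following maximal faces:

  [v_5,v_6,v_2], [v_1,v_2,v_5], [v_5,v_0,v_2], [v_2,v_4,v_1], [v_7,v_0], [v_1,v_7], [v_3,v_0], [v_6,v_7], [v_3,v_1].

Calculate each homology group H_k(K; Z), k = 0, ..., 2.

H_0 = Z,  H_1 = Z^3,  H_2 = 0.

Order the vertices as v_0 < v_1 < v_2 < v_3 < v_4 < v_5 < v_6 < v_7. Listing each simplex with vertices in this order, K has dimension 2 with simplices:

  0-simplices (8): [v_0], [v_1], [v_2], [v_3], [v_4], [v_5], [v_6], [v_7]
  1-simplices (14): [v_0,v_2], [v_0,v_3], [v_0,v_5], [v_0,v_7], [v_1,v_2], [v_1,v_3], [v_1,v_4], [v_1,v_5], [v_1,v_7], [v_2,v_4], [v_2,v_5], [v_2,v_6], [v_5,v_6], [v_6,v_7]
  2-simplices (4): [v_0,v_2,v_5], [v_1,v_2,v_4], [v_1,v_2,v_5], [v_2,v_5,v_6]

Hence C_0 ≅ Z^8, C_1 ≅ Z^14, C_2 ≅ Z^4.

∂_1: C_1 → C_0 is given by ∂[p,q] = [q] − [p]. For instance
  ∂[v_2,v_6] = [v_6] − [v_2].
The 8×14 boundary matrix has rank 7 and Smith normal form diag(1,1,1,1,1,1,1).

Boundary ∂_2: C_2 → C_1 acts by ∂[p,q,r] = [q,r] − [p,r] + [p,q]. For instance
  ∂[v_1,v_2,v_5] = [v_2,v_5] − [v_1,v_5] + [v_1,v_2],
  ∂[v_2,v_5,v_6] = [v_5,v_6] − [v_2,v_6] + [v_2,v_5].
This gives a 14×4 integer matrix of rank 4; reducing to Smith normal form yields diagonal entries (1,1,1,1).

Now H_k = ker ∂_k / im ∂_{k+1}, so:

  H_0: rank C_0 − rank ∂_1 = 8 − 7 = 1, and the invariant factors of ∂_1 are all 1, so H_0 = Z.
  H_1: rank ker ∂_1 − rank ∂_2 = (14 − 7) − 4 = 3, and the invariant factors of ∂_2 are all 1, so H_1 = Z^3.
  H_2: rank ker ∂_2 − rank ∂_3 = (4 − 4) − 0 = 0, and there is no ∂_3, so H_2 = 0.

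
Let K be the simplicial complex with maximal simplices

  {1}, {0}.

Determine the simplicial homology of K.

We work with the vertex ordering 0 < 1. The simplices of K, each written with vertices in increasing order, are:

  0-simplices (2): [0], [1]

Hence C_0 ≅ Z^2.

Computing H_k = (kernel of ∂_k) / (image of ∂_{k+1}):

  H_0: rank C_0 − rank ∂_1 = 2 − 0 = 2, and there is no ∂_1, so H_0 ≅ Z^2.

H_0 = Z^2.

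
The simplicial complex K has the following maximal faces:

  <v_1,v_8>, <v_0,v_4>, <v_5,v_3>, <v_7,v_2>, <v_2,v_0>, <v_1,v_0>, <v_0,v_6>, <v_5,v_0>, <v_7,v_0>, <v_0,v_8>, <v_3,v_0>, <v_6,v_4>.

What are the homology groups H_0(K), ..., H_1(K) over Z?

H_0 = Z,  H_1 = Z^4.

We work with the vertex ordering v_0 < v_1 < v_2 < v_3 < v_4 < v_5 < v_6 < v_7 < v_8. The simplices of K, each written with vertices in increasing order, are:

  0-simplices (9): [v_0], [v_1], [v_2], [v_3], [v_4], [v_5], [v_6], [v_7], [v_8]
  1-simplices (12): [v_0,v_1], [v_0,v_2], [v_0,v_3], [v_0,v_4], [v_0,v_5], [v_0,v_6], [v_0,v_7], [v_0,v_8], [v_1,v_8], [v_2,v_7], [v_3,v_5], [v_4,v_6]

so the chain groups are C_0 ≅ Z^9, C_1 ≅ Z^12.

∂_1: C_1 → C_0 sends each edge [p,q] (with p < q) to q − p. For instance
  ∂[v_4,v_6] = [v_6] − [v_4].
The resulting 9×12 matrix has rank 8, and its Smith normal form has invariant factors (1,1,1,1,1,1,1,1).

Computing H_k = (kernel of ∂_k) / (image of ∂_{k+1}):

  H_0: rank C_0 − rank ∂_1 = 9 − 8 = 1, and the invariant factors of ∂_1 are all 1, so H_0 = Z.
  H_1: rank ker ∂_1 − rank ∂_2 = (12 − 8) − 0 = 4, and there is no ∂_2, so H_1 = Z^4.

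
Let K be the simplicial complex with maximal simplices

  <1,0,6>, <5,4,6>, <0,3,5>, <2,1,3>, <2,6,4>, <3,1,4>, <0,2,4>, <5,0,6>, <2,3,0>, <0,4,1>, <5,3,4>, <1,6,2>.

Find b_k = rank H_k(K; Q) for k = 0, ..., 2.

K has 7 vertices, 18 edges, 12 triangles.
rank ∂_0 = 0, rank ∂_1 = 6 ⇒ b_0 = 7 − 0 − 6 = 1; all invariant factors of ∂_1 are 1 so no torsion. So H_0 ≅ Z.
rank ∂_1 = 6, rank ∂_2 = 12 ⇒ b_1 = 18 − 6 − 12 = 0; ∂_2 has invariant factor(s) [2] giving torsion. So H_1 ≅ Z/2.
rank ∂_2 = 12, rank ∂_3 = 0 ⇒ b_2 = 12 − 12 − 0 = 0. So H_2 ≅ 0.

b_0 = 1, b_1 = 0, b_2 = 0.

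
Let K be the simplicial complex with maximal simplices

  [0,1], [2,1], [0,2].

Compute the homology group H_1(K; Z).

Take the total order 0 < 1 < 2 on the vertex set. Then K (dimension 1) consists of the simplices:

  0-simplices (3): [0], [1], [2]
  1-simplices (3): [0,1], [0,2], [1,2]

giving chain groups C_0 ≅ Z^3, C_1 ≅ Z^3.

The boundary map ∂_1: C_1 → C_0 sends each edge [p,q] (with p < q) to q − p.
The resulting 3×3 matrix has rank 2, and its Smith normal form has invariant factors (1,1).

Computing H_k = (kernel of ∂_k) / (image of ∂_{k+1}):

  H_1: rank ker ∂_1 − rank ∂_2 = (3 − 2) − 0 = 1, and there is no ∂_2, so H_1 = Z.

H_1 = Z.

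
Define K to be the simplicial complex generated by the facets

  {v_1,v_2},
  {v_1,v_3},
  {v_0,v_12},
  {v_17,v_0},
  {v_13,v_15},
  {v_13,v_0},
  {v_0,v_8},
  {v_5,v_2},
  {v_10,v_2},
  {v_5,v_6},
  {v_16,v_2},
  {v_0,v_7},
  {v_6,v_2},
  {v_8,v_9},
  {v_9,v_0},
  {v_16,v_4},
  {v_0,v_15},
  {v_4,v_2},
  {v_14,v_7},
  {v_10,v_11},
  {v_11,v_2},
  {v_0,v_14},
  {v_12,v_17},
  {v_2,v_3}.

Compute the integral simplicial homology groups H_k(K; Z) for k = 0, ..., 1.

H_0 ≅ Z^2,  H_1 ≅ Z^8.

Take the total order v_0 < v_1 < v_2 < v_3 < v_4 < v_5 < v_6 < v_7 < v_8 < v_9 < v_10 < v_11 < v_12 < v_13 < v_14 < v_15 < v_16 < v_17 on the vertex set. Then K (dimension 1) consists of the simplices:

  0-simplices (18): [v_0], [v_1], [v_2], [v_3], [v_4], [v_5], [v_6], [v_7], [v_8], [v_9], [v_10], [v_11], [v_12], [v_13], [v_14], [v_15], [v_16], [v_17]
  1-simplices (24): (24 of them)

Hence C_0 ≅ Z^18, C_1 ≅ Z^24.

∂_1: C_1 → C_0 is given by ∂[p,q] = [q] − [p].
The resulting 18×24 matrix has rank 16, and its Smith normal form has invariant factors (1,1,1,1,1,1,1,1,1,1,1,1,1,1,1,1).

Computing H_k = (kernel of ∂_k) / (image of ∂_{k+1}):

  H_0: rank C_0 − rank ∂_1 = 18 − 16 = 2, and the invariant factors of ∂_1 are all 1, so H_0 ≅ Z^2.
  H_1: rank ker ∂_1 − rank ∂_2 = (24 − 16) − 0 = 8, and there is no ∂_2, so H_1 ≅ Z^8.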